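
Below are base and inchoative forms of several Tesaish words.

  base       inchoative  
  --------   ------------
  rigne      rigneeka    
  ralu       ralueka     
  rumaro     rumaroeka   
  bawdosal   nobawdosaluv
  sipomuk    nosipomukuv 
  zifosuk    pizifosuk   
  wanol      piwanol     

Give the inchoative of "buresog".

noburesoguv

sipomuk and zifosuk both end in -k yet inflect differently (nosipomukuv, pizifosuk), so the final letter is not what conditions the rule; the first letter is.
"buresog" begins with b-. The one such stem in the data (bawdosal → nobawdosaluv) adds no- … -uv around the stem, so the same rule applies.
So buresog → noburesoguv.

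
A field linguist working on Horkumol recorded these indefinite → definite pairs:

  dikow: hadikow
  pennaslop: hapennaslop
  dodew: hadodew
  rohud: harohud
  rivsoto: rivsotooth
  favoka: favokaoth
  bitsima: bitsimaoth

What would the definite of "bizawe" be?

"bizawe" ends in a vowel. The stems ending in a vowel (rivsoto → rivsotooth, favoka → favokaoth, bitsima → bitsimaoth) add -oth.
The other pattern: stems ending in a consonant add the prefix ha-.
So bizawe → bizaweoth.

bizaweoth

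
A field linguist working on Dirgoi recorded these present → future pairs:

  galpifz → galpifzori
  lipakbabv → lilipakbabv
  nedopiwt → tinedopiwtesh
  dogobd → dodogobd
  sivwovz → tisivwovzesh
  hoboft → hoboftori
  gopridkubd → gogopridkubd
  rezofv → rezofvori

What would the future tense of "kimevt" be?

tikimevtesh

rezofv and lipakbabv both end in -v yet inflect differently (rezofvori, lilipakbabv), so the final letter is not what conditions the rule; the second-to-last letter is.
"kimevt" has second-to-last letter 'v'. The one such stem in the data (sivwovz → tisivwovzesh) adds ti- … -esh around the stem, so the same rule applies.
So kimevt → tikimevtesh.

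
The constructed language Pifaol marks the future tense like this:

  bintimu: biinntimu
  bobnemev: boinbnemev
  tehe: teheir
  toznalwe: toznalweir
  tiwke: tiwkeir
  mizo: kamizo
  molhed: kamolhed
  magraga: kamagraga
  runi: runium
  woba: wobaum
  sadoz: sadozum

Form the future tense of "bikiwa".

biinkiwa

magraga and woba both end in -a yet inflect differently (kamagraga, wobaum), so the final letter is not what conditions the rule; the first letter is.
"bikiwa" begins with b-. The stems beginning with b- (bintimu → biinntimu, bobnemev → boinbnemev) insert -in- after the first vowel.
The other patterns: stems beginning with t- add -ir; stems beginning with m- add the prefix ka-; stems beginning with r-, s- or w- add -um.
So bikiwa → biinkiwa.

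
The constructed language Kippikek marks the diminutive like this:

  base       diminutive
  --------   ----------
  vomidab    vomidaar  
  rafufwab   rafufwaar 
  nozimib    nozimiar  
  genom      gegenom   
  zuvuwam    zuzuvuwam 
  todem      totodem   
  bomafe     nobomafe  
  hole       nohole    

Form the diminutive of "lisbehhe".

nolisbehhe

"lisbehhe" ends in -e. The stems ending in -e (bomafe → nobomafe, hole → nohole) add the prefix no-.
The other patterns: stems ending in -b drop the final letter and add -ar; stems ending in -m repeat the first consonant+vowel as a prefix.
So lisbehhe → nolisbehhe.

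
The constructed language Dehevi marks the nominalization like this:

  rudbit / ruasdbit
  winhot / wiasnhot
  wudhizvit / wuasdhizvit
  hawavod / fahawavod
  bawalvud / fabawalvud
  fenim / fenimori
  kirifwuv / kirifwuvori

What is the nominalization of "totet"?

winhot and hawavod both have last vowel 'o' yet inflect differently (wiasnhot, fahawavod), so the last vowel is not what conditions the rule; the final letter is.
"totet" ends in -t. The stems ending in -t (rudbit → ruasdbit, winhot → wiasnhot, wudhizvit → wuasdhizvit) insert -as- after the first vowel.
The other patterns: stems ending in -d add the prefix fa-; stems ending in -m or -v add -ori.
So totet → toastet.

toastet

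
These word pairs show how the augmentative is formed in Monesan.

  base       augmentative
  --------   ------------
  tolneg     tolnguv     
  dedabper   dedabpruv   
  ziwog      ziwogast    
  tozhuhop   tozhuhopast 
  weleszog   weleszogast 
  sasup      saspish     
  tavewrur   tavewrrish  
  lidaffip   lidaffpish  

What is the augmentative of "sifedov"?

sifedovast

tolneg and ziwog both end in -g yet inflect differently (tolnguv, ziwogast), so the final letter is not what conditions the rule; the last vowel is.
"sifedov" has last vowel 'o'. The stems whose last vowel is 'o' (ziwog → ziwogast, tozhuhop → tozhuhopast, weleszog → weleszogast) add -ast.
So sifedov → sifedovast.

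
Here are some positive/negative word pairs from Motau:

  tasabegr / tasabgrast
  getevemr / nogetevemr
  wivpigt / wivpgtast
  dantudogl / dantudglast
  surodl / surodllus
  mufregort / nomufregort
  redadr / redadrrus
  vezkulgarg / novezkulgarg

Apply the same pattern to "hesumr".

nohesumr

"hesumr" has second-to-last letter 'm'. The one such stem in the data (getevemr → nogetevemr) adds the prefix no-, so the same rule applies.
So hesumr → nohesumr.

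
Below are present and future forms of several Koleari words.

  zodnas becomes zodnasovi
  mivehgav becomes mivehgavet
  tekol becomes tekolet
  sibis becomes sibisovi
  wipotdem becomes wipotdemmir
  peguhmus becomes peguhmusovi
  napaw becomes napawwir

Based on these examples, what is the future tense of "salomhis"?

salomhisovi

zodnas and napaw both have last vowel 'a' yet inflect differently (zodnasovi, napawwir), so the last vowel is not what conditions the rule; the final letter is.
"salomhis" ends in -s. The stems ending in -s (zodnas → zodnasovi, sibis → sibisovi, peguhmus → peguhmusovi) add -ovi.
So salomhis → salomhisovi.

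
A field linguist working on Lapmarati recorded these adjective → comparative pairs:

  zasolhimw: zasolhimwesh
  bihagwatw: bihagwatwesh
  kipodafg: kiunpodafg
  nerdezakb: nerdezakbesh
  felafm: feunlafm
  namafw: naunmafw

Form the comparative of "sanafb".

saunnafb

namafw and bihagwatw both end in -w yet inflect differently (naunmafw, bihagwatwesh), so the final letter is not what conditions the rule; the second-to-last letter is.
"sanafb" has second-to-last letter 'f'. The stems whose second-to-last letter is 'f' (kipodafg → kiunpodafg, felafm → feunlafm, namafw → naunmafw) insert -un- after the first vowel.
So sanafb → saunnafb.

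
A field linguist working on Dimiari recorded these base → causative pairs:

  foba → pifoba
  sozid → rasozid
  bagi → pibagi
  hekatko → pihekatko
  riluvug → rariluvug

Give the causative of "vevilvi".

bagi and sozid both have last vowel 'i' yet inflect differently (pibagi, rasozid), so the last vowel is not what conditions the rule; whether the stem ends in a vowel or a consonant is.
"vevilvi" ends in a vowel. The stems ending in a vowel (bagi → pibagi, hekatko → pihekatko, foba → pifoba) add the prefix pi-.
The other pattern: stems ending in a consonant add the prefix ra-.
So vevilvi → pivevilvi.

pivevilvi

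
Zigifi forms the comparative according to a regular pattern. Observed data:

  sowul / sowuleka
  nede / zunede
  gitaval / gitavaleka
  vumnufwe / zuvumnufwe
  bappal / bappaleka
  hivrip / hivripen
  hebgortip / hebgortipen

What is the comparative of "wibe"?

gitaval and vumnufwe both have 3 vowels yet inflect differently (gitavaleka, zuvumnufwe), so the number of vowels is not what conditions the rule; the final letter is.
"wibe" ends in -e. The stems ending in -e (vumnufwe → zuvumnufwe, nede → zunede) add the prefix zu-.
The other patterns: stems ending in -l add -eka; stems ending in -p add -en.
So wibe → zuwibe.

zuwibe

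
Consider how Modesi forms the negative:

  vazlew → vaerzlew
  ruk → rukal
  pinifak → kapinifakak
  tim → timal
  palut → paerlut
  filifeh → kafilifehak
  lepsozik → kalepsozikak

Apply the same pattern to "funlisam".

kafunlisamak

ruk and lepsozik both end in -k yet inflect differently (rukal, kalepsozikak), so the final letter is not what conditions the rule; the number of vowels is.
"funlisam" has 3 vowels. The stems with 3 vowels (lepsozik → kalepsozikak, pinifak → kapinifakak, filifeh → kafilifehak) add ka- … -ak around the stem.
The other patterns: stems with 1 vowel add -al; stems with 2 vowels insert -er- after the first vowel.
So funlisam → kafunlisamak.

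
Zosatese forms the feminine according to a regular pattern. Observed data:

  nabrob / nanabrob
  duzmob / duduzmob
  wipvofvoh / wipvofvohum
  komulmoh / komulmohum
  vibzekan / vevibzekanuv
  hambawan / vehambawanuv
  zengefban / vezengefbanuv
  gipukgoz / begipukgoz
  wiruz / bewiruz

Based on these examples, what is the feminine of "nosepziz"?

nabrob and wipvofvoh both have last vowel 'o' yet inflect differently (nanabrob, wipvofvohum), so the last vowel is not what conditions the rule; the final letter is.
"nosepziz" ends in -z. The stems ending in -z (gipukgoz → begipukgoz, wiruz → bewiruz) add the prefix be-.
The other patterns: stems ending in -b repeat the first consonant+vowel as a prefix; stems ending in -h add -um; stems ending in -n add ve- … -uv around the stem.
So nosepziz → benosepziz.

benosepziz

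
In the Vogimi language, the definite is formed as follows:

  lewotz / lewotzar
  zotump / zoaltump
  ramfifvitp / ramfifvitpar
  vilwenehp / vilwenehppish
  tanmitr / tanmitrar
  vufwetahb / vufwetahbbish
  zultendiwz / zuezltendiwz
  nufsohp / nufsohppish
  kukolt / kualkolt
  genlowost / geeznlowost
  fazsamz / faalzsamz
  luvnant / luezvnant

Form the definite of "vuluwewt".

vuezluwewt

vilwenehp and ramfifvitp both end in -p yet inflect differently (vilwenehppish, ramfifvitpar), so the final letter is not what conditions the rule; the second-to-last letter is.
"vuluwewt" has second-to-last letter 'w'. The one such stem in the data (zultendiwz → zuezltendiwz) inserts -ez- after the first vowel (as do luvnant, genlowost), so the same rule applies.
The other patterns: stems whose second-to-last letter is 'h' double the final consonant and add -ish; stems whose second-to-last letter is 't' add -ar; stems whose second-to-last letter is 'l' or 'm' insert -al- after the first vowel.
So vuluwewt → vuezluwewt.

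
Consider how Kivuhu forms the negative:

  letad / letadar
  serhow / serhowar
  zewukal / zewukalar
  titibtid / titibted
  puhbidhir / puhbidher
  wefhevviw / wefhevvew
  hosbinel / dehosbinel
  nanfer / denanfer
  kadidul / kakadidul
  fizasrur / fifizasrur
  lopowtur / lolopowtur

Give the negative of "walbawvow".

letad and titibtid both end in -d yet inflect differently (letadar, titibted), so the final letter is not what conditions the rule; the last vowel is.
"walbawvow" has last vowel 'o'. The one such stem in the data (serhow → serhowar) adds -ar, so the same rule applies.
The other patterns: stems whose last vowel is 'i' change the last vowel to 'e'; stems whose last vowel is 'e' add the prefix de-; stems whose last vowel is 'u' repeat the first consonant+vowel as a prefix.
So walbawvow → walbawvowar.

walbawvowar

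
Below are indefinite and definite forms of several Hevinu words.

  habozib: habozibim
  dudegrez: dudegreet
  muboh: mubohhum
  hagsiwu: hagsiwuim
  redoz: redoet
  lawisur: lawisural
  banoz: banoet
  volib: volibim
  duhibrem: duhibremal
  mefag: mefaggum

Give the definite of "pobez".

pobeet

duhibrem and dudegrez both have last vowel 'e' yet inflect differently (duhibremal, dudegreet), so the last vowel is not what conditions the rule; the final letter is.
"pobez" ends in -z. The stems ending in -z (redoz → redoet, banoz → banoet, dudegrez → dudegreet) drop the final letter and add -et.
The other patterns: stems ending in -m or -r add -al; stems ending in -g or -h double the final consonant and add -um; stems ending in -b or -u add -im.
So pobez → pobeet.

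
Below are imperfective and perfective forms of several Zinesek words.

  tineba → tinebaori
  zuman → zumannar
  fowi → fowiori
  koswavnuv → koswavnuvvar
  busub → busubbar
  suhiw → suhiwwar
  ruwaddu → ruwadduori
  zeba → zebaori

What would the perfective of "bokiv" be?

"bokiv" ends in a consonant. The stems ending in a consonant (suhiw → suhiwwar, zuman → zumannar, busub → busubbar) double the final consonant and add -ar.
So bokiv → bokivvar.

bokivvar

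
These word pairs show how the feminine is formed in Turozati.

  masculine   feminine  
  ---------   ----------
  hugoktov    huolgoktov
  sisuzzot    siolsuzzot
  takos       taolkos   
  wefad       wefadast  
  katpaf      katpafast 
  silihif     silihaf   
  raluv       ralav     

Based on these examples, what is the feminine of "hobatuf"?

hobataf

katpaf and silihif both end in -f yet inflect differently (katpafast, silihaf), so the final letter is not what conditions the rule; the last vowel is.
"hobatuf" has last vowel 'u'. The one such stem in the data (raluv → ralav) changes the last vowel to 'a' (as does silihif), so the same rule applies.
So hobatuf → hobataf.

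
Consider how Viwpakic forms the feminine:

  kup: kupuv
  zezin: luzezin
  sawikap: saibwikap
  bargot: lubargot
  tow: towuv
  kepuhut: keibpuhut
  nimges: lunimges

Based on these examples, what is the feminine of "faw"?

kup and sawikap both end in -p yet inflect differently (kupuv, saibwikap), so the final letter is not what conditions the rule; the number of vowels is.
"faw" has 1 vowel. The stems with 1 vowel (tow → towuv, kup → kupuv) add -uv.
The other patterns: stems with 2 vowels add the prefix lu-; stems with 3 vowels insert -ib- after the first vowel.
So faw → fawuv.

fawuv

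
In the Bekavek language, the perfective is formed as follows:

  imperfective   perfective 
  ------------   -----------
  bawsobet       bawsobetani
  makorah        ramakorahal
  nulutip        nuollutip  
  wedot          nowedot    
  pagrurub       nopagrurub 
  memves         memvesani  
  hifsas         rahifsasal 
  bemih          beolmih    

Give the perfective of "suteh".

sutehani

"suteh" has last vowel 'e'. The stems whose last vowel is 'e' (memves → memvesani, bawsobet → bawsobetani) add -ani.
So suteh → sutehani.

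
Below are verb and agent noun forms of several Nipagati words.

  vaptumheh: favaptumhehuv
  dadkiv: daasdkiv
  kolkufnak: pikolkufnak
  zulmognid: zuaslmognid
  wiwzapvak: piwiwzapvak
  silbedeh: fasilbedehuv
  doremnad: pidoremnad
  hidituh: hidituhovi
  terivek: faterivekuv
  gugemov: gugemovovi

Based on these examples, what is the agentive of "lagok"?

lagokovi

wiwzapvak and terivek both end in -k yet inflect differently (piwiwzapvak, faterivekuv), so the final letter is not what conditions the rule; the last vowel is.
"lagok" has last vowel 'o'. The one such stem in the data (gugemov → gugemovovi) adds -ovi, so the same rule applies.
So lagok → lagokovi.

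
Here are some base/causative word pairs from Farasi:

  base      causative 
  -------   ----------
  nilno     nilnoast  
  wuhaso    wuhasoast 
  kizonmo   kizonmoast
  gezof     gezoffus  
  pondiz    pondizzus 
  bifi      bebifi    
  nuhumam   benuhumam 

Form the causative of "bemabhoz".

bemabhozzus

nilno and gezof both have last vowel 'o' yet inflect differently (nilnoast, gezoffus), so the last vowel is not what conditions the rule; the final letter is.
"bemabhoz" ends in -z. The one such stem in the data (pondiz → pondizzus) doubles the final consonant and adds -us (as does gezof), so the same rule applies.
The other patterns: stems ending in -o add -ast; stems ending in -i or -m add the prefix be-.
So bemabhoz → bemabhozzus.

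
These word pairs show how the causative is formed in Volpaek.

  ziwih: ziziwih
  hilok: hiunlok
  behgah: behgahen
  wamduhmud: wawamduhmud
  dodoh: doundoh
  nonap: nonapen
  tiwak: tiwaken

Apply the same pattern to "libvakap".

libvakapen

dodoh and behgah both end in -h yet inflect differently (doundoh, behgahen), so the final letter is not what conditions the rule; the last vowel is.
"libvakap" has last vowel 'a'. The stems whose last vowel is 'a' (behgah → behgahen, tiwak → tiwaken, nonap → nonapen) add -en.
The other patterns: stems whose last vowel is 'o' insert -un- after the first vowel; stems whose last vowel is 'i' or 'u' repeat the first consonant+vowel as a prefix.
So libvakap → libvakapen.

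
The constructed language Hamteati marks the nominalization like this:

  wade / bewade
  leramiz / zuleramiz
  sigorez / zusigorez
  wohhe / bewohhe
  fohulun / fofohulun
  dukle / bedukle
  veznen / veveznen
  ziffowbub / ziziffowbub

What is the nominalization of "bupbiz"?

wade and sigorez both have last vowel 'e' yet inflect differently (bewade, zusigorez), so the last vowel is not what conditions the rule; the final letter is.
"bupbiz" ends in -z. The stems ending in -z (sigorez → zusigorez, leramiz → zuleramiz) add the prefix zu-.
So bupbiz → zubupbiz.

zubupbiz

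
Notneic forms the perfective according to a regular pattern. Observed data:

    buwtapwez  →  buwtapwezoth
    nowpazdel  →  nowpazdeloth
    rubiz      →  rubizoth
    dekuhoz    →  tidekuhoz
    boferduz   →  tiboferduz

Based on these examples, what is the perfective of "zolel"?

buwtapwez and dekuhoz both end in -z yet inflect differently (buwtapwezoth, tidekuhoz), so the final letter is not what conditions the rule; the last vowel is.
"zolel" has last vowel 'e'. The stems whose last vowel is 'e' (buwtapwez → buwtapwezoth, nowpazdel → nowpazdeloth) add -oth.
So zolel → zoleloth.

zoleloth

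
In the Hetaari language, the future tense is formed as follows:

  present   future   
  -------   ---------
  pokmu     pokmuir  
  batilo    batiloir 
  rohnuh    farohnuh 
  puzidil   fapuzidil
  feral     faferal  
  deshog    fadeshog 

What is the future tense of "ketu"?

ketuir

pokmu and rohnuh both have last vowel 'u' yet inflect differently (pokmuir, farohnuh), so the last vowel is not what conditions the rule; whether the stem ends in a vowel or a consonant is.
"ketu" ends in a vowel. The stems ending in a vowel (pokmu → pokmuir, batilo → batiloir) add -ir.
So ketu → ketuir.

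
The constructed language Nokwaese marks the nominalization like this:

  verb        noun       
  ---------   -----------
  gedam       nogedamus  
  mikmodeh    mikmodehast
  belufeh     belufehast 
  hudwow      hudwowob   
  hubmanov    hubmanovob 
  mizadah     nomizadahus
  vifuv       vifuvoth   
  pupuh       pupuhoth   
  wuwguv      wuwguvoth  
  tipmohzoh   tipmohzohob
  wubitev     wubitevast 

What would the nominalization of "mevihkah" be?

nomevihkahus

"mevihkah" has last vowel 'a'. The stems whose last vowel is 'a' (mizadah → nomizadahus, gedam → nogedamus) add no- … -us around the stem.
The other patterns: stems whose last vowel is 'o' add -ob; stems whose last vowel is 'e' add -ast; stems whose last vowel is 'u' add -oth.
So mevihkah → nomevihkahus.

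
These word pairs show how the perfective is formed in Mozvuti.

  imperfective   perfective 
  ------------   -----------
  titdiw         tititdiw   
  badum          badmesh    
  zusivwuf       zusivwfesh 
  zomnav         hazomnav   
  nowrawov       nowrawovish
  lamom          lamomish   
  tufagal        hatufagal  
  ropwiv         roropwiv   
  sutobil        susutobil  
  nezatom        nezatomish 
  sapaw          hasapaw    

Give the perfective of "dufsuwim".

nowrawov and zomnav both end in -v yet inflect differently (nowrawovish, hazomnav), so the final letter is not what conditions the rule; the last vowel is.
"dufsuwim" has last vowel 'i'. The stems whose last vowel is 'i' (ropwiv → roropwiv, sutobil → susutobil, titdiw → tititdiw) repeat the first consonant+vowel as a prefix.
So dufsuwim → dudufsuwim.

dudufsuwim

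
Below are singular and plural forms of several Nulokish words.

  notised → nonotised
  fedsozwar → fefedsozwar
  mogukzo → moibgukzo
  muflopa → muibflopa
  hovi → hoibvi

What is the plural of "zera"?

zeibra

muflopa and fedsozwar both have last vowel 'a' yet inflect differently (muibflopa, fefedsozwar), so the last vowel is not what conditions the rule; whether the stem ends in a vowel or a consonant is.
"zera" ends in a vowel. The stems ending in a vowel (muflopa → muibflopa, hovi → hoibvi, mogukzo → moibgukzo) insert -ib- after the first vowel.
The other pattern: stems ending in a consonant repeat the first consonant+vowel as a prefix.
So zera → zeibra.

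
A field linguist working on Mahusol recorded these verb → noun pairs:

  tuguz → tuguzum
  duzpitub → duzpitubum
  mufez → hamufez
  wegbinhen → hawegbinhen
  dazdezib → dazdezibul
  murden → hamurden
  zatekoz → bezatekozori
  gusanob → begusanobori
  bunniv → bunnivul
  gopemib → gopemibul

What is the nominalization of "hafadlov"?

gusanob and gopemib both end in -b yet inflect differently (begusanobori, gopemibul), so the final letter is not what conditions the rule; the last vowel is.
"hafadlov" has last vowel 'o'. The stems whose last vowel is 'o' (zatekoz → bezatekozori, gusanob → begusanobori) add be- … -ori around the stem.
The other patterns: stems whose last vowel is 'i' add -ul; stems whose last vowel is 'u' add -um; stems whose last vowel is 'e' add the prefix ha-.
So hafadlov → behafadlovori.

behafadlovori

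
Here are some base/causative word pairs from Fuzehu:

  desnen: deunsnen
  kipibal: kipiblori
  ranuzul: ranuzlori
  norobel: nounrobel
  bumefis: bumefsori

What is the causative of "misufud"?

"misufud" has last vowel 'u'. The one such stem in the data (ranuzul → ranuzlori) deletes the last vowel and adds -ori (as do bumefis, kipibal), so the same rule applies.
The other pattern: stems whose last vowel is 'e' insert -un- after the first vowel.
So misufud → misufdori.

misufdori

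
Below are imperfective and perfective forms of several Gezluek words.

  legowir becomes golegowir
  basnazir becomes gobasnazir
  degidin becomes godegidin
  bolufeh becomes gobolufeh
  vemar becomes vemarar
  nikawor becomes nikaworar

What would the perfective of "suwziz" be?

gosuwziz

"suwziz" has last vowel 'i'. The stems whose last vowel is 'i' (legowir → golegowir, basnazir → gobasnazir, degidin → godegidin) add the prefix go-.
The other pattern: stems whose last vowel is 'a' or 'o' add -ar.
So suwziz → gosuwziz.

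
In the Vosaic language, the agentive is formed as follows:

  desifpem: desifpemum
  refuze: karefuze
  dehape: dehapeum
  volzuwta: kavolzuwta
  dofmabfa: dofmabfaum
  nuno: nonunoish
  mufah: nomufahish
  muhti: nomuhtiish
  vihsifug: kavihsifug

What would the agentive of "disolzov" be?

volzuwta and dofmabfa both end in -a yet inflect differently (kavolzuwta, dofmabfaum), so the final letter is not what conditions the rule; the first letter is.
"disolzov" begins with d-. The stems beginning with d- (desifpem → desifpemum, dofmabfa → dofmabfaum, dehape → dehapeum) add -um.
The other patterns: stems beginning with r- or v- add the prefix ka-; stems beginning with m- or n- add no- … -ish around the stem.
So disolzov → disolzovum.

disolzovum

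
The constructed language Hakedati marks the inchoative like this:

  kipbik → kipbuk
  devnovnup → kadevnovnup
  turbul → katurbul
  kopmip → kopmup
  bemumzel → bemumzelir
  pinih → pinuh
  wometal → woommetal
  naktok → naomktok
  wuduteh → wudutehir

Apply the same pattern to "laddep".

kopmip and devnovnup both end in -p yet inflect differently (kopmup, kadevnovnup), so the final letter is not what conditions the rule; the last vowel is.
"laddep" has last vowel 'e'. The stems whose last vowel is 'e' (wuduteh → wudutehir, bemumzel → bemumzelir) add -ir.
So laddep → laddepir.

laddepir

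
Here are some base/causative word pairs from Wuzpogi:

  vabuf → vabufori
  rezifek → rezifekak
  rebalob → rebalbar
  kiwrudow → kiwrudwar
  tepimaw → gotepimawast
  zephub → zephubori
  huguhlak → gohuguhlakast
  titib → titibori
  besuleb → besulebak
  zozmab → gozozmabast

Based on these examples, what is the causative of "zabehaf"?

gozabehafast

zephub and rebalob both end in -b yet inflect differently (zephubori, rebalbar), so the final letter is not what conditions the rule; the last vowel is.
"zabehaf" has last vowel 'a'. The stems whose last vowel is 'a' (zozmab → gozozmabast, tepimaw → gotepimawast, huguhlak → gohuguhlakast) add go- … -ast around the stem.
The other patterns: stems whose last vowel is 'i' or 'u' add -ori; stems whose last vowel is 'o' delete the last vowel and add -ar; stems whose last vowel is 'e' add -ak.
So zabehaf → gozabehafast.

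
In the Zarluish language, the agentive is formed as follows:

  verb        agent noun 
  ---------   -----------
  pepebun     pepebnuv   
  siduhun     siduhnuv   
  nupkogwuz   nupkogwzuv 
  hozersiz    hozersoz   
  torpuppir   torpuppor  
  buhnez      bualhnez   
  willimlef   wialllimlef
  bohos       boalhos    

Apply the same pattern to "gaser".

nupkogwuz and hozersiz both end in -z yet inflect differently (nupkogwzuv, hozersoz), so the final letter is not what conditions the rule; the last vowel is.
"gaser" has last vowel 'e'. The stems whose last vowel is 'e' (buhnez → bualhnez, willimlef → wialllimlef) insert -al- after the first vowel.
So gaser → gaalser.

gaalser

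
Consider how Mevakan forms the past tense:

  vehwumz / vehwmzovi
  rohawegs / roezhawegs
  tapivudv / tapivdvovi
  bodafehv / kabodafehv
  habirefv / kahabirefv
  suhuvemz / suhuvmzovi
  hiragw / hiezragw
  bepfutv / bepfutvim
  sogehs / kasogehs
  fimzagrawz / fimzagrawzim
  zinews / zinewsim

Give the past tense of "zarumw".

sogehs and rohawegs both end in -s yet inflect differently (kasogehs, roezhawegs), so the final letter is not what conditions the rule; the second-to-last letter is.
"zarumw" has second-to-last letter 'm'. The stems whose second-to-last letter is 'm' (vehwumz → vehwmzovi, suhuvemz → suhuvmzovi) delete the last vowel and add -ovi.
So zarumw → zarmwovi.

zarmwovi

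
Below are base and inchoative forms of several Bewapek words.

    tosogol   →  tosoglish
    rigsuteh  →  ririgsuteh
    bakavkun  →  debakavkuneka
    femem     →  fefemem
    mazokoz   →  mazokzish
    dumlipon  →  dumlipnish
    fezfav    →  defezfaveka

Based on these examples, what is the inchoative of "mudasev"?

dumlipon and bakavkun both end in -n yet inflect differently (dumlipnish, debakavkuneka), so the final letter is not what conditions the rule; the last vowel is.
"mudasev" has last vowel 'e'. The stems whose last vowel is 'e' (rigsuteh → ririgsuteh, femem → fefemem) repeat the first consonant+vowel as a prefix.
The other patterns: stems whose last vowel is 'o' delete the last vowel and add -ish; stems whose last vowel is 'a' or 'u' add de- … -eka around the stem.
So mudasev → mumudasev.

mumudasev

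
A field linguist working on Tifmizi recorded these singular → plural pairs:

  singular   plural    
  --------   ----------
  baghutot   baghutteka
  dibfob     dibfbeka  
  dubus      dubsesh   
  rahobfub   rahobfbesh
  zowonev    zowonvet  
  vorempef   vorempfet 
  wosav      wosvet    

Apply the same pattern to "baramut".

baramtesh

dibfob and rahobfub both end in -b yet inflect differently (dibfbeka, rahobfbesh), so the final letter is not what conditions the rule; the last vowel is.
"baramut" has last vowel 'u'. The stems whose last vowel is 'u' (dubus → dubsesh, rahobfub → rahobfbesh) delete the last vowel and add -esh.
The other patterns: stems whose last vowel is 'o' delete the last vowel and add -eka; stems whose last vowel is 'a' or 'e' delete the last vowel and add -et.
So baramut → baramtesh.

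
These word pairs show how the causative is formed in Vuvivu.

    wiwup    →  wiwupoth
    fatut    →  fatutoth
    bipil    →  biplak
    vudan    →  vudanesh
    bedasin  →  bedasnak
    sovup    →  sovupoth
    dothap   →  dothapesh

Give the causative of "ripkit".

ripktak

"ripkit" has last vowel 'i'. The stems whose last vowel is 'i' (bedasin → bedasnak, bipil → biplak) delete the last vowel and add -ak.
The other patterns: stems whose last vowel is 'u' add -oth; stems whose last vowel is 'a' add -esh.
So ripkit → ripktak.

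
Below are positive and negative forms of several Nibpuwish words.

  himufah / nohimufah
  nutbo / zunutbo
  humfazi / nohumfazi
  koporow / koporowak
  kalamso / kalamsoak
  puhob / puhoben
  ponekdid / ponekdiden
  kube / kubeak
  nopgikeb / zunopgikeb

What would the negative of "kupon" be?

nopgikeb and puhob both end in -b yet inflect differently (zunopgikeb, puhoben), so the final letter is not what conditions the rule; the first letter is.
"kupon" begins with k-. The stems beginning with k- (koporow → koporowak, kalamso → kalamsoak, kube → kubeak) add -ak.
The other patterns: stems beginning with n- add the prefix zu-; stems beginning with p- add -en; stems beginning with h- add the prefix no-.
So kupon → kuponak.

kuponak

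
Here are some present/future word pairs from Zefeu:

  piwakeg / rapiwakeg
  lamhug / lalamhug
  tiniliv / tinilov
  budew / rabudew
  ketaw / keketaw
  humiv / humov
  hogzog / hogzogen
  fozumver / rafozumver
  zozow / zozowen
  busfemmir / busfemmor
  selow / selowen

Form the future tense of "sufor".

suforen

hogzog and piwakeg both end in -g yet inflect differently (hogzogen, rapiwakeg), so the final letter is not what conditions the rule; the last vowel is.
"sufor" has last vowel 'o'. The stems whose last vowel is 'o' (selow → selowen, hogzog → hogzogen, zozow → zozowen) add -en.
So sufor → suforen.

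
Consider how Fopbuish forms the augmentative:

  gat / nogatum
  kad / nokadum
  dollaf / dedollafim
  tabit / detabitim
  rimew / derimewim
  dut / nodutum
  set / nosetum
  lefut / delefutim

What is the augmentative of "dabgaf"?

gat and lefut both end in -t yet inflect differently (nogatum, delefutim), so the final letter is not what conditions the rule; the number of vowels is.
"dabgaf" has 2 vowels. The stems with 2 vowels (rimew → derimewim, lefut → delefutim, dollaf → dedollafim) add de- … -im around the stem.
So dabgaf → dedabgafim.

dedabgafim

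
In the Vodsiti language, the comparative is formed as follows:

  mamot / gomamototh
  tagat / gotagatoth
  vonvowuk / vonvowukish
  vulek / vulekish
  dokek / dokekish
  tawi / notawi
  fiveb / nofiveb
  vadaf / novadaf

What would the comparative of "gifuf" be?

nogifuf

vulek and fiveb both have last vowel 'e' yet inflect differently (vulekish, nofiveb), so the last vowel is not what conditions the rule; the final letter is.
"gifuf" ends in -f. The one such stem in the data (vadaf → novadaf) adds the prefix no-, so the same rule applies.
So gifuf → nogifuf.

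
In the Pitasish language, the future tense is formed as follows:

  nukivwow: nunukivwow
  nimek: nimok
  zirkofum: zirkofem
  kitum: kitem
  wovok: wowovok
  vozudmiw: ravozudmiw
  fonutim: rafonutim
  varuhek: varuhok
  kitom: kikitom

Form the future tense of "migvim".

"migvim" has last vowel 'i'. The stems whose last vowel is 'i' (vozudmiw → ravozudmiw, fonutim → rafonutim) add the prefix ra-.
So migvim → ramigvim.

ramigvim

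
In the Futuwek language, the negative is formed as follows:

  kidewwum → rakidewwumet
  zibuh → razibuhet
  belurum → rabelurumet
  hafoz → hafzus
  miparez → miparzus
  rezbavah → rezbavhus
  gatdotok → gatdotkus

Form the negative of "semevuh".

rasemevuhet

zibuh and rezbavah both end in -h yet inflect differently (razibuhet, rezbavhus), so the final letter is not what conditions the rule; the last vowel is.
"semevuh" has last vowel 'u'. The stems whose last vowel is 'u' (kidewwum → rakidewwumet, zibuh → razibuhet, belurum → rabelurumet) add ra- … -et around the stem.
The other pattern: stems whose last vowel is 'a', 'e' or 'o' delete the last vowel and add -us.
So semevuh → rasemevuhet.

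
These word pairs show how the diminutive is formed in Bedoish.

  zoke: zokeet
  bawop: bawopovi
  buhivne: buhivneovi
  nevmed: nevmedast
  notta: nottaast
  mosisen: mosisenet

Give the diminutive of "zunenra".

zunenraet

buhivne and zoke both end in -e yet inflect differently (buhivneovi, zokeet), so the final letter is not what conditions the rule; the first letter is.
"zunenra" begins with z-. The one such stem in the data (zoke → zokeet) adds -et, so the same rule applies.
So zunenra → zunenraet.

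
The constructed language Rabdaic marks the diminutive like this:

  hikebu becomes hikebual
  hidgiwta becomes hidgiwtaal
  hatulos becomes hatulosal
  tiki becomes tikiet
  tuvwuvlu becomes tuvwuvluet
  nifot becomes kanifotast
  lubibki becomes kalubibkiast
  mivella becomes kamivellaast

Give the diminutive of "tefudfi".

tefudfiet

hikebu and tuvwuvlu both end in -u yet inflect differently (hikebual, tuvwuvluet), so the final letter is not what conditions the rule; the first letter is.
"tefudfi" begins with t-. The stems beginning with t- (tiki → tikiet, tuvwuvlu → tuvwuvluet) add -et.
So tefudfi → tefudfiet.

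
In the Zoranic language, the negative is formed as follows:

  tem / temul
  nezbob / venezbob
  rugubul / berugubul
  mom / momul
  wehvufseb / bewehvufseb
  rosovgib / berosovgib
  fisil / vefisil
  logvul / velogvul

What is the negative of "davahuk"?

bedavahuk

"davahuk" has 3 vowels. The stems with 3 vowels (wehvufseb → bewehvufseb, rosovgib → berosovgib, rugubul → berugubul) add the prefix be-.
The other patterns: stems with 1 vowel add -ul; stems with 2 vowels add the prefix ve-.
So davahuk → bedavahuk.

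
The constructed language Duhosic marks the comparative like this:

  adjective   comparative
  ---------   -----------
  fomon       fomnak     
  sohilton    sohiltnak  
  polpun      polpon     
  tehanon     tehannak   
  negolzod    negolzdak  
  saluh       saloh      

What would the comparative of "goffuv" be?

goffov

"goffuv" has last vowel 'u'. The stems whose last vowel is 'u' (polpun → polpon, saluh → saloh) change the last vowel to 'o'.
The other pattern: stems whose last vowel is 'o' delete the last vowel and add -ak.
So goffuv → goffov.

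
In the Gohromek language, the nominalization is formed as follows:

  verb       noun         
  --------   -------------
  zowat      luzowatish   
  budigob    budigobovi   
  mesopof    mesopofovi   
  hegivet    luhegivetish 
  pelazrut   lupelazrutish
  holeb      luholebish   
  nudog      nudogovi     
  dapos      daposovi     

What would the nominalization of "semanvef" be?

lusemanvefish

budigob and holeb both end in -b yet inflect differently (budigobovi, luholebish), so the final letter is not what conditions the rule; the last vowel is.
"semanvef" has last vowel 'e'. The stems whose last vowel is 'e' (hegivet → luhegivetish, holeb → luholebish) add lu- … -ish around the stem.
The other pattern: stems whose last vowel is 'o' add -ovi.
So semanvef → lusemanvefish.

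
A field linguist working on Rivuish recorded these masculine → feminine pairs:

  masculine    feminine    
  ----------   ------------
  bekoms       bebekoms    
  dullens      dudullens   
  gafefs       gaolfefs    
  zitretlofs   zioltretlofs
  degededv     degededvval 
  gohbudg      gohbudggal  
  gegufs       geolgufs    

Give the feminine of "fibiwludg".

fibiwludggal

zitretlofs and dullens both end in -s yet inflect differently (zioltretlofs, dudullens), so the final letter is not what conditions the rule; the second-to-last letter is.
"fibiwludg" has second-to-last letter 'd'. The stems whose second-to-last letter is 'd' (degededv → degededvval, gohbudg → gohbudggal) double the final consonant and add -al.
The other patterns: stems whose second-to-last letter is 'f' insert -ol- after the first vowel; stems whose second-to-last letter is 'm' or 'n' repeat the first consonant+vowel as a prefix.
So fibiwludg → fibiwludggal.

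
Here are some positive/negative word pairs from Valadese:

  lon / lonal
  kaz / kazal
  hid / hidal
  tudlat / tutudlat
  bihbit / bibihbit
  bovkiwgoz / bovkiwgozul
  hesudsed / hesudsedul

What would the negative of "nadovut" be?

"nadovut" has 3 vowels. The stems with 3 vowels (bovkiwgoz → bovkiwgozul, hesudsed → hesudsedul) add -ul.
So nadovut → nadovutul.

nadovutul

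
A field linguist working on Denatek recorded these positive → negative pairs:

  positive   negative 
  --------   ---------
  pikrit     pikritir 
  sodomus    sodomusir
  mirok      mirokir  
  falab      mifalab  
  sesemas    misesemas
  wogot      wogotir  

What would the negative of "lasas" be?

"lasas" has last vowel 'a'. The stems whose last vowel is 'a' (falab → mifalab, sesemas → misesemas) add the prefix mi-.
The other pattern: stems whose last vowel is 'i', 'o' or 'u' add -ir.
So lasas → milasas.

milasas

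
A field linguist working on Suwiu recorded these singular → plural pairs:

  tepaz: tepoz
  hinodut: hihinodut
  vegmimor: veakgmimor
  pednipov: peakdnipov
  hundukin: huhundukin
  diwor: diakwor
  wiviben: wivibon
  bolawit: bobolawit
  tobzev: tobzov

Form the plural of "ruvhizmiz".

ruruvhizmiz

"ruvhizmiz" has last vowel 'i'. The stems whose last vowel is 'i' (hundukin → huhundukin, bolawit → bobolawit) repeat the first consonant+vowel as a prefix.
The other patterns: stems whose last vowel is 'o' insert -ak- after the first vowel; stems whose last vowel is 'a' or 'e' change the last vowel to 'o'.
So ruvhizmiz → ruruvhizmiz.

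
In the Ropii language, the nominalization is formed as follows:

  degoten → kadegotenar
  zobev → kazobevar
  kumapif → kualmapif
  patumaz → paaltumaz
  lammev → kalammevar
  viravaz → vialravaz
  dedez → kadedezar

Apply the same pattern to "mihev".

kamihevar

dedez and patumaz both end in -z yet inflect differently (kadedezar, paaltumaz), so the final letter is not what conditions the rule; the last vowel is.
"mihev" has last vowel 'e'. The stems whose last vowel is 'e' (lammev → kalammevar, degoten → kadegotenar, zobev → kazobevar) add ka- … -ar around the stem.
So mihev → kamihevar.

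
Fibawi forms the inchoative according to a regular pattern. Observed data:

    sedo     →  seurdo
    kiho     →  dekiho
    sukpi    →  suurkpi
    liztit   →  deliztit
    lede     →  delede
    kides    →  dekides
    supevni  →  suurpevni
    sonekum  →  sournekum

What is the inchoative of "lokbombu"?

delokbombu

sedo and kiho both end in -o yet inflect differently (seurdo, dekiho), so the final letter is not what conditions the rule; the first letter is.
"lokbombu" begins with l-. The stems beginning with l- (liztit → deliztit, lede → delede) add the prefix de-.
So lokbombu → delokbombu.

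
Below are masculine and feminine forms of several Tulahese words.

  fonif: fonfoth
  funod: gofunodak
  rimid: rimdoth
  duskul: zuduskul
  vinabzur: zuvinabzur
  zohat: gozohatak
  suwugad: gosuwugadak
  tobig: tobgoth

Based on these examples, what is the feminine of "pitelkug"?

zupitelkug

rimid and suwugad both end in -d yet inflect differently (rimdoth, gosuwugadak), so the final letter is not what conditions the rule; the last vowel is.
"pitelkug" has last vowel 'u'. The stems whose last vowel is 'u' (duskul → zuduskul, vinabzur → zuvinabzur) add the prefix zu-.
So pitelkug → zupitelkug.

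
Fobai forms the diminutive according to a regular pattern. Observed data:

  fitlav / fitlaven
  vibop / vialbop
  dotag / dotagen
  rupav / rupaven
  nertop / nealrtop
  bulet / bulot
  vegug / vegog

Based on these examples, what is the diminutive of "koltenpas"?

"koltenpas" has last vowel 'a'. The stems whose last vowel is 'a' (dotag → dotagen, fitlav → fitlaven, rupav → rupaven) add -en.
So koltenpas → koltenpasen.

koltenpasen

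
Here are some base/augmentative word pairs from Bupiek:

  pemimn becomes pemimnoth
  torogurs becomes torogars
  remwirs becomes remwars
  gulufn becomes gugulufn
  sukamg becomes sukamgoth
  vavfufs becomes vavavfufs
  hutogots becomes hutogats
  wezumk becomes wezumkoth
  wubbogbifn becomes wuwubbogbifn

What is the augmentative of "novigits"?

novigats

pemimn and wubbogbifn both end in -n yet inflect differently (pemimnoth, wuwubbogbifn), so the final letter is not what conditions the rule; the second-to-last letter is.
"novigits" has second-to-last letter 't'. The one such stem in the data (hutogots → hutogats) changes the last vowel to 'a' (as do torogurs, remwirs), so the same rule applies.
So novigits → novigats.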